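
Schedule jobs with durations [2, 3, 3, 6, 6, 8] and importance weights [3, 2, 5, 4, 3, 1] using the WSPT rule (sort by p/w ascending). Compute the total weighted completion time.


Compute p/w ratios and sort ascending (WSPT): [(3, 5), (2, 3), (3, 2), (6, 4), (6, 3), (8, 1)]
Compute weighted completion times:
  Job (p=3,w=5): C=3, w*C=5*3=15
  Job (p=2,w=3): C=5, w*C=3*5=15
  Job (p=3,w=2): C=8, w*C=2*8=16
  Job (p=6,w=4): C=14, w*C=4*14=56
  Job (p=6,w=3): C=20, w*C=3*20=60
  Job (p=8,w=1): C=28, w*C=1*28=28
Total weighted completion time = 190

190


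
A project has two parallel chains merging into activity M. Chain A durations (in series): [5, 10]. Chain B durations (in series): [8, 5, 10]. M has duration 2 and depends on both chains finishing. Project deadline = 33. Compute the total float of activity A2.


Forward pass: ES(A2) = sum of predecessors on chain A = 5
EF = ES + duration = 5 + 10 = 15
Backward pass: LF(M) = deadline = 33; LS(M) = 33 - 2 = 31
LF(A2) = LS(M) - sum(successors on chain A) = 31 - 0 = 31
LS = LF - duration = 31 - 10 = 21
Total float = LS - ES = 21 - 5 = 16

16


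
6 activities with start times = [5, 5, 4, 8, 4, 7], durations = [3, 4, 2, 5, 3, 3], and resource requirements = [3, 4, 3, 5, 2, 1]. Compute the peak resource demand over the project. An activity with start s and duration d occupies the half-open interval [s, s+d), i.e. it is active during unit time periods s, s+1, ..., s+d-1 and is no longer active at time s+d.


Each activity i is active on [start_i, start_i + duration_i).
Compute total resource usage per time slot:
  t=0: active resources = [], total = 0
  t=1: active resources = [], total = 0
  t=2: active resources = [], total = 0
  t=3: active resources = [], total = 0
  t=4: active resources = [3, 2], total = 5
  t=5: active resources = [3, 4, 3, 2], total = 12
  t=6: active resources = [3, 4, 2], total = 9
  t=7: active resources = [3, 4, 1], total = 8
  t=8: active resources = [4, 5, 1], total = 10
  t=9: active resources = [5, 1], total = 6
  t=10: active resources = [5], total = 5
  t=11: active resources = [5], total = 5
  t=12: active resources = [5], total = 5
Peak resource demand = 12

12


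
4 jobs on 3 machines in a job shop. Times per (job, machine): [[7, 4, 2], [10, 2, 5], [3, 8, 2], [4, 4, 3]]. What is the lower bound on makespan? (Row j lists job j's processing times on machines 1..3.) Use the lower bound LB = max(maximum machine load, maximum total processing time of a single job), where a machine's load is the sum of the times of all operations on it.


Machine loads:
  Machine 1: 7 + 10 + 3 + 4 = 24
  Machine 2: 4 + 2 + 8 + 4 = 18
  Machine 3: 2 + 5 + 2 + 3 = 12
Max machine load = 24
Job totals:
  Job 1: 13
  Job 2: 17
  Job 3: 13
  Job 4: 11
Max job total = 17
Lower bound = max(24, 17) = 24

24


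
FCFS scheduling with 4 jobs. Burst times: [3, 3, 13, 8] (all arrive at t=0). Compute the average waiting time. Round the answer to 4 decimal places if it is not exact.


FCFS order (as given): [3, 3, 13, 8]
Waiting times:
  Job 1: wait = 0
  Job 2: wait = 3
  Job 3: wait = 6
  Job 4: wait = 19
Sum of waiting times = 28
Average waiting time = 28/4 = 7.0

7.0


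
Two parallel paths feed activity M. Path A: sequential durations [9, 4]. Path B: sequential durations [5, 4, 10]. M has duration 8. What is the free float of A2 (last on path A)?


ES(A2) = sum of predecessors on chain A = 9
EF(A2) = ES + duration = 9 + 4 = 13
Successor of A2 is M. ES(M) = max(sum(A), sum(B)) = max(13, 19) = 19
Free float = ES(successor) - EF(current) = 19 - 13 = 6

6


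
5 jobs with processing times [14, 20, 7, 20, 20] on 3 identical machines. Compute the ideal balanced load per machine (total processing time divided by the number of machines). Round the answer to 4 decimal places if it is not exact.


Total processing time = 14 + 20 + 7 + 20 + 20 = 81
Number of machines = 3
Ideal balanced load = 81 / 3 = 27.0

27.0


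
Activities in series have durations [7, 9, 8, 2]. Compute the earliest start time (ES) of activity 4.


Activity 4 starts after activities 1 through 3 complete.
Predecessor durations: [7, 9, 8]
ES = 7 + 9 + 8 = 24

24


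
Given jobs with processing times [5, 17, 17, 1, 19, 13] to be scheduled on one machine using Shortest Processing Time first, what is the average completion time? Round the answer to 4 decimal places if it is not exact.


Sort jobs by processing time (SPT order): [1, 5, 13, 17, 17, 19]
Compute completion times sequentially:
  Job 1: processing = 1, completes at 1
  Job 2: processing = 5, completes at 6
  Job 3: processing = 13, completes at 19
  Job 4: processing = 17, completes at 36
  Job 5: processing = 17, completes at 53
  Job 6: processing = 19, completes at 72
Sum of completion times = 187
Average completion time = 187/6 = 31.1667

31.1667


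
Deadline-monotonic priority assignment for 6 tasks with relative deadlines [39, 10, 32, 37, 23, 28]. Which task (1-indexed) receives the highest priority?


Sort tasks by relative deadline (ascending):
  Task 2: deadline = 10
  Task 5: deadline = 23
  Task 6: deadline = 28
  Task 3: deadline = 32
  Task 4: deadline = 37
  Task 1: deadline = 39
Priority order (highest first): [2, 5, 6, 3, 4, 1]
Highest priority task = 2

2


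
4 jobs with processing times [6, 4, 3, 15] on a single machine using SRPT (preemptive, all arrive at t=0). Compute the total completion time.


Since all jobs arrive at t=0, SRPT equals SPT ordering.
SPT order: [3, 4, 6, 15]
Completion times:
  Job 1: p=3, C=3
  Job 2: p=4, C=7
  Job 3: p=6, C=13
  Job 4: p=15, C=28
Total completion time = 3 + 7 + 13 + 28 = 51

51


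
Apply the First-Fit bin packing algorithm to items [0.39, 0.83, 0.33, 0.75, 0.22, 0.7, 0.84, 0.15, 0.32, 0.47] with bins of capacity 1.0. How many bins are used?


Place items sequentially using First-Fit:
  Item 0.39 -> new Bin 1
  Item 0.83 -> new Bin 2
  Item 0.33 -> Bin 1 (now 0.72)
  Item 0.75 -> new Bin 3
  Item 0.22 -> Bin 1 (now 0.94)
  Item 0.7 -> new Bin 4
  Item 0.84 -> new Bin 5
  Item 0.15 -> Bin 2 (now 0.98)
  Item 0.32 -> new Bin 6
  Item 0.47 -> Bin 6 (now 0.79)
Total bins used = 6

6


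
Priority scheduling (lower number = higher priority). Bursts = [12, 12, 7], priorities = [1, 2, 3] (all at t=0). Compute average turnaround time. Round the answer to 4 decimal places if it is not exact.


Sort by priority (ascending = highest first):
Order: [(1, 12), (2, 12), (3, 7)]
Completion times:
  Priority 1, burst=12, C=12
  Priority 2, burst=12, C=24
  Priority 3, burst=7, C=31
Average turnaround = 67/3 = 22.3333

22.3333


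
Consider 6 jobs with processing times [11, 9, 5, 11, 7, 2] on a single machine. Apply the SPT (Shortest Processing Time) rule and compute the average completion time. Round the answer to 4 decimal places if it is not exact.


Sort jobs by processing time (SPT order): [2, 5, 7, 9, 11, 11]
Compute completion times sequentially:
  Job 1: processing = 2, completes at 2
  Job 2: processing = 5, completes at 7
  Job 3: processing = 7, completes at 14
  Job 4: processing = 9, completes at 23
  Job 5: processing = 11, completes at 34
  Job 6: processing = 11, completes at 45
Sum of completion times = 125
Average completion time = 125/6 = 20.8333

20.8333


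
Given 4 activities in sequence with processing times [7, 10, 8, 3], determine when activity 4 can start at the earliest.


Activity 4 starts after activities 1 through 3 complete.
Predecessor durations: [7, 10, 8]
ES = 7 + 10 + 8 = 25

25


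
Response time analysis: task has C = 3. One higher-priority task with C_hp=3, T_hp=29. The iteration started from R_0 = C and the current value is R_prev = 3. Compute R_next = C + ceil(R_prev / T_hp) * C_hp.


R_next = C + ceil(R_prev / T_hp) * C_hp
ceil(3 / 29) = ceil(0.1034) = 1
Interference = 1 * 3 = 3
R_next = 3 + 3 = 6

6


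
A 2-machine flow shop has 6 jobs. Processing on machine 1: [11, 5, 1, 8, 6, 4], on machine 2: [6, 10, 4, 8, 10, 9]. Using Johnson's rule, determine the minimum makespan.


Apply Johnson's rule:
  Group 1 (a <= b): [(3, 1, 4), (6, 4, 9), (2, 5, 10), (5, 6, 10), (4, 8, 8)]
  Group 2 (a > b): [(1, 11, 6)]
Optimal job order: [3, 6, 2, 5, 4, 1]
Schedule:
  Job 3: M1 done at 1, M2 done at 5
  Job 6: M1 done at 5, M2 done at 14
  Job 2: M1 done at 10, M2 done at 24
  Job 5: M1 done at 16, M2 done at 34
  Job 4: M1 done at 24, M2 done at 42
  Job 1: M1 done at 35, M2 done at 48
Makespan = 48

48


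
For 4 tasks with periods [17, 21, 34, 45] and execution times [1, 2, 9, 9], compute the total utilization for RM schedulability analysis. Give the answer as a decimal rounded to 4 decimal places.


Compute individual utilizations (exact fractions):
  Task 1: C/T = 1/17 (approx. 0.0588)
  Task 2: C/T = 2/21 (approx. 0.0952)
  Task 3: C/T = 9/34 (approx. 0.2647)
  Task 4: C/T = 9/45 = 1/5 (approx. 0.2)
Total utilization U = 1/17 + 2/21 + 9/34 + 1/5 = 2209/3570
Rounded to 4 decimal places: U = 0.6188
RM (Liu & Layland) bound for 4 tasks = 0.756828; compare with U = 2209/3570 (approx. 0.618768)
U <= bound, so schedulable by RM sufficient condition.

0.6188


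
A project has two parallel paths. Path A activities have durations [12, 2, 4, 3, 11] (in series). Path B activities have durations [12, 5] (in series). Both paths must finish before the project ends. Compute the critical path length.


Path A total = 12 + 2 + 4 + 3 + 11 = 32
Path B total = 12 + 5 = 17
Critical path = longest path = max(32, 17) = 32

32


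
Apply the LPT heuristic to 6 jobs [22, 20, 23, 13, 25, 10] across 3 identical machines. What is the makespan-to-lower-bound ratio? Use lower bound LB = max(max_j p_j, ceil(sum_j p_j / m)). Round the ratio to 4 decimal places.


LPT order: [25, 23, 22, 20, 13, 10]
Machine loads after assignment: [35, 36, 42]
LPT makespan = 42
Lower bound = max(max_job, ceil(total/3)) = max(25, 38) = 38
Ratio = 42 / 38 = 1.1053

1.1053


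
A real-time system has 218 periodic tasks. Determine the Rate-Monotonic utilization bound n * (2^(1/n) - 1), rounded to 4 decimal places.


Compute 2^(1/218) = 1.0031846344
Subtract 1: 1.0031846344 - 1 = 0.0031846344
Multiply by n: 218 * 0.0031846344 = 0.6942502992
Round to 4 dp: 0.6943

0.6943


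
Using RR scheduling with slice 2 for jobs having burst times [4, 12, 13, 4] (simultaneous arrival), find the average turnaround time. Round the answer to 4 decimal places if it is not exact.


Time quantum = 2
Execution trace:
  J1 runs 2 units, time = 2
  J2 runs 2 units, time = 4
  J3 runs 2 units, time = 6
  J4 runs 2 units, time = 8
  J1 runs 2 units, time = 10
  J2 runs 2 units, time = 12
  J3 runs 2 units, time = 14
  J4 runs 2 units, time = 16
  J2 runs 2 units, time = 18
  J3 runs 2 units, time = 20
  J2 runs 2 units, time = 22
  J3 runs 2 units, time = 24
  J2 runs 2 units, time = 26
  J3 runs 2 units, time = 28
  J2 runs 2 units, time = 30
  J3 runs 2 units, time = 32
  J3 runs 1 units, time = 33
Finish times: [10, 30, 33, 16]
Average turnaround = 89/4 = 22.25

22.25


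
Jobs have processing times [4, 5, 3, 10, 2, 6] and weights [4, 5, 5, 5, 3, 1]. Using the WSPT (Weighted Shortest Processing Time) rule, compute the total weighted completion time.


Compute p/w ratios and sort ascending (WSPT): [(3, 5), (2, 3), (4, 4), (5, 5), (10, 5), (6, 1)]
Compute weighted completion times:
  Job (p=3,w=5): C=3, w*C=5*3=15
  Job (p=2,w=3): C=5, w*C=3*5=15
  Job (p=4,w=4): C=9, w*C=4*9=36
  Job (p=5,w=5): C=14, w*C=5*14=70
  Job (p=10,w=5): C=24, w*C=5*24=120
  Job (p=6,w=1): C=30, w*C=1*30=30
Total weighted completion time = 286

286


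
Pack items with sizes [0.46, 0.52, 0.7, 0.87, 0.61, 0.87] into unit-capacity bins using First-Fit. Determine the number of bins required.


Place items sequentially using First-Fit:
  Item 0.46 -> new Bin 1
  Item 0.52 -> Bin 1 (now 0.98)
  Item 0.7 -> new Bin 2
  Item 0.87 -> new Bin 3
  Item 0.61 -> new Bin 4
  Item 0.87 -> new Bin 5
Total bins used = 5

5


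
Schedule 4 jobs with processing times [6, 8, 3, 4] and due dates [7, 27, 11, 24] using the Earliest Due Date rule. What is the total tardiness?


Sort by due date (EDD order): [(6, 7), (3, 11), (4, 24), (8, 27)]
Compute completion times and tardiness:
  Job 1: p=6, d=7, C=6, tardiness=max(0,6-7)=0
  Job 2: p=3, d=11, C=9, tardiness=max(0,9-11)=0
  Job 3: p=4, d=24, C=13, tardiness=max(0,13-24)=0
  Job 4: p=8, d=27, C=21, tardiness=max(0,21-27)=0
Total tardiness = 0

0


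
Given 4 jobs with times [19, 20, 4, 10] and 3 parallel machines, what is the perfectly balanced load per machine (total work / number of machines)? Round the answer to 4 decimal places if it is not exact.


Total processing time = 19 + 20 + 4 + 10 = 53
Number of machines = 3
Ideal balanced load = 53 / 3 = 17.6667

17.6667


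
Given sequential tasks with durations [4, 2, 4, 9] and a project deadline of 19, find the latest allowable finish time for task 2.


LF(activity 2) = deadline - sum of successor durations
Successors: activities 3 through 4 with durations [4, 9]
Sum of successor durations = 13
LF = 19 - 13 = 6

6


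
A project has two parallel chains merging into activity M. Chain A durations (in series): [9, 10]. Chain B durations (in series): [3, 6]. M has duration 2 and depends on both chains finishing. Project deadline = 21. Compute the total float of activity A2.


Forward pass: ES(A2) = sum of predecessors on chain A = 9
EF = ES + duration = 9 + 10 = 19
Backward pass: LF(M) = deadline = 21; LS(M) = 21 - 2 = 19
LF(A2) = LS(M) - sum(successors on chain A) = 19 - 0 = 19
LS = LF - duration = 19 - 10 = 9
Total float = LS - ES = 9 - 9 = 0

0


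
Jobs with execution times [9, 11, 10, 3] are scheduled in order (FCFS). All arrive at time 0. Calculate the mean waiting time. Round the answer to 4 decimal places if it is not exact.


FCFS order (as given): [9, 11, 10, 3]
Waiting times:
  Job 1: wait = 0
  Job 2: wait = 9
  Job 3: wait = 20
  Job 4: wait = 30
Sum of waiting times = 59
Average waiting time = 59/4 = 14.75

14.75


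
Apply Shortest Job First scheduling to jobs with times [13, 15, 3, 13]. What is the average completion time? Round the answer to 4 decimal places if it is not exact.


SJF order (ascending): [3, 13, 13, 15]
Completion times:
  Job 1: burst=3, C=3
  Job 2: burst=13, C=16
  Job 3: burst=13, C=29
  Job 4: burst=15, C=44
Average completion = 92/4 = 23.0

23.0


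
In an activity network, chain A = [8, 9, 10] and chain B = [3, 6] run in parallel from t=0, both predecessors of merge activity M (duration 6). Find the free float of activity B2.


ES(B2) = sum of predecessors on chain B = 3
EF(B2) = ES + duration = 3 + 6 = 9
Successor of B2 is M. ES(M) = max(sum(A), sum(B)) = max(27, 9) = 27
Free float = ES(successor) - EF(current) = 27 - 9 = 18

18


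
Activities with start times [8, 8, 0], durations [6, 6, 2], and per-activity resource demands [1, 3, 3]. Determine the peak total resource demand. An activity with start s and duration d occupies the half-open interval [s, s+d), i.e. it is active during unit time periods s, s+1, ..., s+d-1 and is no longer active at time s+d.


Each activity i is active on [start_i, start_i + duration_i).
Compute total resource usage per time slot:
  t=0: active resources = [3], total = 3
  t=1: active resources = [3], total = 3
  t=2: active resources = [], total = 0
  t=3: active resources = [], total = 0
  t=4: active resources = [], total = 0
  t=5: active resources = [], total = 0
  t=6: active resources = [], total = 0
  t=7: active resources = [], total = 0
  t=8: active resources = [1, 3], total = 4
  t=9: active resources = [1, 3], total = 4
  t=10: active resources = [1, 3], total = 4
  t=11: active resources = [1, 3], total = 4
  t=12: active resources = [1, 3], total = 4
  t=13: active resources = [1, 3], total = 4
Peak resource demand = 4

4


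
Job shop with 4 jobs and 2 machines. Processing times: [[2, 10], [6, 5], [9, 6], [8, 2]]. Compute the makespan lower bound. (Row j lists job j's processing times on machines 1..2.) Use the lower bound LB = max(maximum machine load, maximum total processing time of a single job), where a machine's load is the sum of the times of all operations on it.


Machine loads:
  Machine 1: 2 + 6 + 9 + 8 = 25
  Machine 2: 10 + 5 + 6 + 2 = 23
Max machine load = 25
Job totals:
  Job 1: 12
  Job 2: 11
  Job 3: 15
  Job 4: 10
Max job total = 15
Lower bound = max(25, 15) = 25

25


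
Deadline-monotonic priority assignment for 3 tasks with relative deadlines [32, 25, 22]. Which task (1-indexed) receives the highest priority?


Sort tasks by relative deadline (ascending):
  Task 3: deadline = 22
  Task 2: deadline = 25
  Task 1: deadline = 32
Priority order (highest first): [3, 2, 1]
Highest priority task = 3

3


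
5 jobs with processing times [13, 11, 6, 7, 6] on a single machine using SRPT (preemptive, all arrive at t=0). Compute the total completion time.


Since all jobs arrive at t=0, SRPT equals SPT ordering.
SPT order: [6, 6, 7, 11, 13]
Completion times:
  Job 1: p=6, C=6
  Job 2: p=6, C=12
  Job 3: p=7, C=19
  Job 4: p=11, C=30
  Job 5: p=13, C=43
Total completion time = 6 + 12 + 19 + 30 + 43 = 110

110


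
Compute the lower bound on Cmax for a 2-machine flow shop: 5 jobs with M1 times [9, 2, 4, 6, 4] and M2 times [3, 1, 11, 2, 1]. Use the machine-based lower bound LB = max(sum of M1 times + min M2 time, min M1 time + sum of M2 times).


LB1 = sum(M1 times) + min(M2 times) = 25 + 1 = 26
LB2 = min(M1 times) + sum(M2 times) = 2 + 18 = 20
Lower bound = max(LB1, LB2) = max(26, 20) = 26

26


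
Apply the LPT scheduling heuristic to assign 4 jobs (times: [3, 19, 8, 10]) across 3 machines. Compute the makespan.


Sort jobs in decreasing order (LPT): [19, 10, 8, 3]
Assign each job to the least loaded machine:
  Machine 1: jobs [19], load = 19
  Machine 2: jobs [10], load = 10
  Machine 3: jobs [8, 3], load = 11
Makespan = max load = 19

19


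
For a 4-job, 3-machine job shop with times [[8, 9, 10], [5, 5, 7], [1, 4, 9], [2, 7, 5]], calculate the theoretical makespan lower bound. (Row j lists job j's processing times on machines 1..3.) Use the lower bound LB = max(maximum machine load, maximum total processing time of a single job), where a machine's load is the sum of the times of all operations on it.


Machine loads:
  Machine 1: 8 + 5 + 1 + 2 = 16
  Machine 2: 9 + 5 + 4 + 7 = 25
  Machine 3: 10 + 7 + 9 + 5 = 31
Max machine load = 31
Job totals:
  Job 1: 27
  Job 2: 17
  Job 3: 14
  Job 4: 14
Max job total = 27
Lower bound = max(31, 27) = 31

31


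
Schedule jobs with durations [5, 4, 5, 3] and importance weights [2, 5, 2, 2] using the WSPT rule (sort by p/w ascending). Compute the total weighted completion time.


Compute p/w ratios and sort ascending (WSPT): [(4, 5), (3, 2), (5, 2), (5, 2)]
Compute weighted completion times:
  Job (p=4,w=5): C=4, w*C=5*4=20
  Job (p=3,w=2): C=7, w*C=2*7=14
  Job (p=5,w=2): C=12, w*C=2*12=24
  Job (p=5,w=2): C=17, w*C=2*17=34
Total weighted completion time = 92

92


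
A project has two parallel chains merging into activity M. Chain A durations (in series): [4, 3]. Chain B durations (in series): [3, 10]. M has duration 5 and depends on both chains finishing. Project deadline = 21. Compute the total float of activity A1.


Forward pass: ES(A1) = sum of predecessors on chain A = 0
EF = ES + duration = 0 + 4 = 4
Backward pass: LF(M) = deadline = 21; LS(M) = 21 - 5 = 16
LF(A1) = LS(M) - sum(successors on chain A) = 16 - 3 = 13
LS = LF - duration = 13 - 4 = 9
Total float = LS - ES = 9 - 0 = 9

9


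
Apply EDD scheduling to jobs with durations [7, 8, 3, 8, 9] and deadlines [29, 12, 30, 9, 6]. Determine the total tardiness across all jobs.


Sort by due date (EDD order): [(9, 6), (8, 9), (8, 12), (7, 29), (3, 30)]
Compute completion times and tardiness:
  Job 1: p=9, d=6, C=9, tardiness=max(0,9-6)=3
  Job 2: p=8, d=9, C=17, tardiness=max(0,17-9)=8
  Job 3: p=8, d=12, C=25, tardiness=max(0,25-12)=13
  Job 4: p=7, d=29, C=32, tardiness=max(0,32-29)=3
  Job 5: p=3, d=30, C=35, tardiness=max(0,35-30)=5
Total tardiness = 32

32


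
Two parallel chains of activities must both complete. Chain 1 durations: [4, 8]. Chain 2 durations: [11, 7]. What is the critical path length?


Path A total = 4 + 8 = 12
Path B total = 11 + 7 = 18
Critical path = longest path = max(12, 18) = 18

18


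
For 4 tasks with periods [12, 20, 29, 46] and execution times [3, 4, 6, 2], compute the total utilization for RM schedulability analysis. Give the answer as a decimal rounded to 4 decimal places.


Compute individual utilizations (exact fractions):
  Task 1: C/T = 3/12 = 1/4 (approx. 0.25)
  Task 2: C/T = 4/20 = 1/5 (approx. 0.2)
  Task 3: C/T = 6/29 (approx. 0.2069)
  Task 4: C/T = 2/46 = 1/23 (approx. 0.0435)
Total utilization U = 1/4 + 1/5 + 6/29 + 1/23 = 9343/13340
Rounded to 4 decimal places: U = 0.7004
RM (Liu & Layland) bound for 4 tasks = 0.756828; compare with U = 9343/13340 (approx. 0.700375)
U <= bound, so schedulable by RM sufficient condition.

0.7004


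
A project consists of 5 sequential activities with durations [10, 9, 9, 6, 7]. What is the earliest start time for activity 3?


Activity 3 starts after activities 1 through 2 complete.
Predecessor durations: [10, 9]
ES = 10 + 9 = 19

19


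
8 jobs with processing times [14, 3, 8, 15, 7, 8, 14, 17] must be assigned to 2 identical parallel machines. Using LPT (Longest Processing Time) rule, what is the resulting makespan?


Sort jobs in decreasing order (LPT): [17, 15, 14, 14, 8, 8, 7, 3]
Assign each job to the least loaded machine:
  Machine 1: jobs [17, 14, 8, 3], load = 42
  Machine 2: jobs [15, 14, 8, 7], load = 44
Makespan = max load = 44

44


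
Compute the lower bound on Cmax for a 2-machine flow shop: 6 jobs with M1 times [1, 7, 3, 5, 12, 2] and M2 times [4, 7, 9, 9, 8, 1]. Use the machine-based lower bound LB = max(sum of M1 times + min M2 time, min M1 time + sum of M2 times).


LB1 = sum(M1 times) + min(M2 times) = 30 + 1 = 31
LB2 = min(M1 times) + sum(M2 times) = 1 + 38 = 39
Lower bound = max(LB1, LB2) = max(31, 39) = 39

39


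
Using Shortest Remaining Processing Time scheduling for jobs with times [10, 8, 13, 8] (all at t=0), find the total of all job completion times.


Since all jobs arrive at t=0, SRPT equals SPT ordering.
SPT order: [8, 8, 10, 13]
Completion times:
  Job 1: p=8, C=8
  Job 2: p=8, C=16
  Job 3: p=10, C=26
  Job 4: p=13, C=39
Total completion time = 8 + 16 + 26 + 39 = 89

89


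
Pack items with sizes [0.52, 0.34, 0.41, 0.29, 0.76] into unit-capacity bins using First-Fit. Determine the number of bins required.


Place items sequentially using First-Fit:
  Item 0.52 -> new Bin 1
  Item 0.34 -> Bin 1 (now 0.86)
  Item 0.41 -> new Bin 2
  Item 0.29 -> Bin 2 (now 0.7)
  Item 0.76 -> new Bin 3
Total bins used = 3

3


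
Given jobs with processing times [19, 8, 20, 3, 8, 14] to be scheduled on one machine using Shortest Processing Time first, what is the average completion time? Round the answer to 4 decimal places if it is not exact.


Sort jobs by processing time (SPT order): [3, 8, 8, 14, 19, 20]
Compute completion times sequentially:
  Job 1: processing = 3, completes at 3
  Job 2: processing = 8, completes at 11
  Job 3: processing = 8, completes at 19
  Job 4: processing = 14, completes at 33
  Job 5: processing = 19, completes at 52
  Job 6: processing = 20, completes at 72
Sum of completion times = 190
Average completion time = 190/6 = 31.6667

31.6667


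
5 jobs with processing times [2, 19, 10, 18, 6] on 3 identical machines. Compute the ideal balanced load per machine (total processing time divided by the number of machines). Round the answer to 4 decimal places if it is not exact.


Total processing time = 2 + 19 + 10 + 18 + 6 = 55
Number of machines = 3
Ideal balanced load = 55 / 3 = 18.3333

18.3333


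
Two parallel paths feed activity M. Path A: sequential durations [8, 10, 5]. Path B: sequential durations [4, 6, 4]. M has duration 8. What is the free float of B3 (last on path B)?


ES(B3) = sum of predecessors on chain B = 10
EF(B3) = ES + duration = 10 + 4 = 14
Successor of B3 is M. ES(M) = max(sum(A), sum(B)) = max(23, 14) = 23
Free float = ES(successor) - EF(current) = 23 - 14 = 9

9


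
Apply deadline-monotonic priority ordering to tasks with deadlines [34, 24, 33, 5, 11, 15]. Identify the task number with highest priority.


Sort tasks by relative deadline (ascending):
  Task 4: deadline = 5
  Task 5: deadline = 11
  Task 6: deadline = 15
  Task 2: deadline = 24
  Task 3: deadline = 33
  Task 1: deadline = 34
Priority order (highest first): [4, 5, 6, 2, 3, 1]
Highest priority task = 4

4


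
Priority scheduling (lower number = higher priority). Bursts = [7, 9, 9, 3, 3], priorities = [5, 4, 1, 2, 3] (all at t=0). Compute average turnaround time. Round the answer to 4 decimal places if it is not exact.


Sort by priority (ascending = highest first):
Order: [(1, 9), (2, 3), (3, 3), (4, 9), (5, 7)]
Completion times:
  Priority 1, burst=9, C=9
  Priority 2, burst=3, C=12
  Priority 3, burst=3, C=15
  Priority 4, burst=9, C=24
  Priority 5, burst=7, C=31
Average turnaround = 91/5 = 18.2

18.2


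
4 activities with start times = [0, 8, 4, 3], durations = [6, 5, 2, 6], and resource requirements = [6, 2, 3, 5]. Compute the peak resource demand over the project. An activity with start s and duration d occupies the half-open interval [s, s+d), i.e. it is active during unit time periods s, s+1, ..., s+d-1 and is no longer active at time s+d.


Each activity i is active on [start_i, start_i + duration_i).
Compute total resource usage per time slot:
  t=0: active resources = [6], total = 6
  t=1: active resources = [6], total = 6
  t=2: active resources = [6], total = 6
  t=3: active resources = [6, 5], total = 11
  t=4: active resources = [6, 3, 5], total = 14
  t=5: active resources = [6, 3, 5], total = 14
  t=6: active resources = [5], total = 5
  t=7: active resources = [5], total = 5
  t=8: active resources = [2, 5], total = 7
  t=9: active resources = [2], total = 2
  t=10: active resources = [2], total = 2
  t=11: active resources = [2], total = 2
  t=12: active resources = [2], total = 2
Peak resource demand = 14

14


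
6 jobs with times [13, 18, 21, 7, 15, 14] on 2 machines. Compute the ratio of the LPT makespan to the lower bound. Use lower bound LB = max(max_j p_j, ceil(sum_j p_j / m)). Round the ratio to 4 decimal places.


LPT order: [21, 18, 15, 14, 13, 7]
Machine loads after assignment: [42, 46]
LPT makespan = 46
Lower bound = max(max_job, ceil(total/2)) = max(21, 44) = 44
Ratio = 46 / 44 = 1.0455

1.0455


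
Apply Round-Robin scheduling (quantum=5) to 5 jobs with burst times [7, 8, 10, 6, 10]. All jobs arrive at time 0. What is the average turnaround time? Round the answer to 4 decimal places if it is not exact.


Time quantum = 5
Execution trace:
  J1 runs 5 units, time = 5
  J2 runs 5 units, time = 10
  J3 runs 5 units, time = 15
  J4 runs 5 units, time = 20
  J5 runs 5 units, time = 25
  J1 runs 2 units, time = 27
  J2 runs 3 units, time = 30
  J3 runs 5 units, time = 35
  J4 runs 1 units, time = 36
  J5 runs 5 units, time = 41
Finish times: [27, 30, 35, 36, 41]
Average turnaround = 169/5 = 33.8

33.8


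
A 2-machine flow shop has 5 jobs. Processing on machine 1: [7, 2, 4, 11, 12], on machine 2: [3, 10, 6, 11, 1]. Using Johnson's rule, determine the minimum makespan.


Apply Johnson's rule:
  Group 1 (a <= b): [(2, 2, 10), (3, 4, 6), (4, 11, 11)]
  Group 2 (a > b): [(1, 7, 3), (5, 12, 1)]
Optimal job order: [2, 3, 4, 1, 5]
Schedule:
  Job 2: M1 done at 2, M2 done at 12
  Job 3: M1 done at 6, M2 done at 18
  Job 4: M1 done at 17, M2 done at 29
  Job 1: M1 done at 24, M2 done at 32
  Job 5: M1 done at 36, M2 done at 37
Makespan = 37

37


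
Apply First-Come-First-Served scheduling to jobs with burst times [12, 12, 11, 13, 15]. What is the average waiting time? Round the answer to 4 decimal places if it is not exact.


FCFS order (as given): [12, 12, 11, 13, 15]
Waiting times:
  Job 1: wait = 0
  Job 2: wait = 12
  Job 3: wait = 24
  Job 4: wait = 35
  Job 5: wait = 48
Sum of waiting times = 119
Average waiting time = 119/5 = 23.8

23.8


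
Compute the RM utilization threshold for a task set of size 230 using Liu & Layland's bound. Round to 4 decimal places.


Compute 2^(1/230) = 1.0030182291
Subtract 1: 1.0030182291 - 1 = 0.0030182291
Multiply by n: 230 * 0.0030182291 = 0.6941926930
Round to 4 dp: 0.6942

0.6942


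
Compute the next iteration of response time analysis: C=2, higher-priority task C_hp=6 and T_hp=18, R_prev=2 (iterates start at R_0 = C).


R_next = C + ceil(R_prev / T_hp) * C_hp
ceil(2 / 18) = ceil(0.1111) = 1
Interference = 1 * 6 = 6
R_next = 2 + 6 = 8

8


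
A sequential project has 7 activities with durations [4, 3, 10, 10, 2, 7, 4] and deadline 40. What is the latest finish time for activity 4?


LF(activity 4) = deadline - sum of successor durations
Successors: activities 5 through 7 with durations [2, 7, 4]
Sum of successor durations = 13
LF = 40 - 13 = 27

27


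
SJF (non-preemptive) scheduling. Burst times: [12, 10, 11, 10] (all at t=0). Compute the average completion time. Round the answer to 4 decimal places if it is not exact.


SJF order (ascending): [10, 10, 11, 12]
Completion times:
  Job 1: burst=10, C=10
  Job 2: burst=10, C=20
  Job 3: burst=11, C=31
  Job 4: burst=12, C=43
Average completion = 104/4 = 26.0

26.0


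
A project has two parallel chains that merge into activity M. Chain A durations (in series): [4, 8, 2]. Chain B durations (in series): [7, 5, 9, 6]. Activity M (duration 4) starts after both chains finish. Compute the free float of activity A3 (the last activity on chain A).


ES(A3) = sum of predecessors on chain A = 12
EF(A3) = ES + duration = 12 + 2 = 14
Successor of A3 is M. ES(M) = max(sum(A), sum(B)) = max(14, 27) = 27
Free float = ES(successor) - EF(current) = 27 - 14 = 13

13


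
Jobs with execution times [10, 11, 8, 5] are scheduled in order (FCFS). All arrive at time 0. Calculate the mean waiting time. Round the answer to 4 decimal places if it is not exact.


FCFS order (as given): [10, 11, 8, 5]
Waiting times:
  Job 1: wait = 0
  Job 2: wait = 10
  Job 3: wait = 21
  Job 4: wait = 29
Sum of waiting times = 60
Average waiting time = 60/4 = 15.0

15.0


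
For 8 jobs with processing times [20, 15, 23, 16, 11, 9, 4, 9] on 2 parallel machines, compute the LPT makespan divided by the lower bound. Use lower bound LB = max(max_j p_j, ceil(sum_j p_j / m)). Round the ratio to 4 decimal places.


LPT order: [23, 20, 16, 15, 11, 9, 9, 4]
Machine loads after assignment: [56, 51]
LPT makespan = 56
Lower bound = max(max_job, ceil(total/2)) = max(23, 54) = 54
Ratio = 56 / 54 = 1.037

1.037


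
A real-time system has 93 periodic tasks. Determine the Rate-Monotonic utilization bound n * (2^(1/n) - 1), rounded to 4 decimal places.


Compute 2^(1/93) = 1.0074810397
Subtract 1: 1.0074810397 - 1 = 0.0074810397
Multiply by n: 93 * 0.0074810397 = 0.6957366921
Round to 4 dp: 0.6957

0.6957


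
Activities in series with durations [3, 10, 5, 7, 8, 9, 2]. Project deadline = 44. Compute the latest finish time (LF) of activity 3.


LF(activity 3) = deadline - sum of successor durations
Successors: activities 4 through 7 with durations [7, 8, 9, 2]
Sum of successor durations = 26
LF = 44 - 26 = 18

18


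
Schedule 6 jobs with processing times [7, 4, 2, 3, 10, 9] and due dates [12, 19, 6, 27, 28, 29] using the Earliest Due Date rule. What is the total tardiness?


Sort by due date (EDD order): [(2, 6), (7, 12), (4, 19), (3, 27), (10, 28), (9, 29)]
Compute completion times and tardiness:
  Job 1: p=2, d=6, C=2, tardiness=max(0,2-6)=0
  Job 2: p=7, d=12, C=9, tardiness=max(0,9-12)=0
  Job 3: p=4, d=19, C=13, tardiness=max(0,13-19)=0
  Job 4: p=3, d=27, C=16, tardiness=max(0,16-27)=0
  Job 5: p=10, d=28, C=26, tardiness=max(0,26-28)=0
  Job 6: p=9, d=29, C=35, tardiness=max(0,35-29)=6
Total tardiness = 6

6


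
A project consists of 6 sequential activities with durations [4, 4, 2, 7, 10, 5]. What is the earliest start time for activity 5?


Activity 5 starts after activities 1 through 4 complete.
Predecessor durations: [4, 4, 2, 7]
ES = 4 + 4 + 2 + 7 = 17

17


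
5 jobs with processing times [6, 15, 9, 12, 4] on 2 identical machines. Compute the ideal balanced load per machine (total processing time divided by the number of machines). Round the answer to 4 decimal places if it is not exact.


Total processing time = 6 + 15 + 9 + 12 + 4 = 46
Number of machines = 2
Ideal balanced load = 46 / 2 = 23.0

23.0


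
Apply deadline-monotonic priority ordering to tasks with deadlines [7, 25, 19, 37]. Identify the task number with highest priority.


Sort tasks by relative deadline (ascending):
  Task 1: deadline = 7
  Task 3: deadline = 19
  Task 2: deadline = 25
  Task 4: deadline = 37
Priority order (highest first): [1, 3, 2, 4]
Highest priority task = 1

1


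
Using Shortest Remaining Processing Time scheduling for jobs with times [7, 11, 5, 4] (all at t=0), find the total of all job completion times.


Since all jobs arrive at t=0, SRPT equals SPT ordering.
SPT order: [4, 5, 7, 11]
Completion times:
  Job 1: p=4, C=4
  Job 2: p=5, C=9
  Job 3: p=7, C=16
  Job 4: p=11, C=27
Total completion time = 4 + 9 + 16 + 27 = 56

56


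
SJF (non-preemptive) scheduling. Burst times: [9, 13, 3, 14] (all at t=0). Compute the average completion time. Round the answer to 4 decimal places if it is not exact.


SJF order (ascending): [3, 9, 13, 14]
Completion times:
  Job 1: burst=3, C=3
  Job 2: burst=9, C=12
  Job 3: burst=13, C=25
  Job 4: burst=14, C=39
Average completion = 79/4 = 19.75

19.75


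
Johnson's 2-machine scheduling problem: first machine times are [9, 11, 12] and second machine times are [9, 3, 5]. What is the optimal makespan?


Apply Johnson's rule:
  Group 1 (a <= b): [(1, 9, 9)]
  Group 2 (a > b): [(3, 12, 5), (2, 11, 3)]
Optimal job order: [1, 3, 2]
Schedule:
  Job 1: M1 done at 9, M2 done at 18
  Job 3: M1 done at 21, M2 done at 26
  Job 2: M1 done at 32, M2 done at 35
Makespan = 35

35


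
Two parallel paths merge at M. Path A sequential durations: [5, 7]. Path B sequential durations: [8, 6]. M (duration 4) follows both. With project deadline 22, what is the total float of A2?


Forward pass: ES(A2) = sum of predecessors on chain A = 5
EF = ES + duration = 5 + 7 = 12
Backward pass: LF(M) = deadline = 22; LS(M) = 22 - 4 = 18
LF(A2) = LS(M) - sum(successors on chain A) = 18 - 0 = 18
LS = LF - duration = 18 - 7 = 11
Total float = LS - ES = 11 - 5 = 6

6


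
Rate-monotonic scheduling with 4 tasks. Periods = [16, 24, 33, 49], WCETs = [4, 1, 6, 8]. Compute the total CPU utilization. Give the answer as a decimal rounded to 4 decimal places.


Compute individual utilizations (exact fractions):
  Task 1: C/T = 4/16 = 1/4 (approx. 0.25)
  Task 2: C/T = 1/24 (approx. 0.0417)
  Task 3: C/T = 6/33 = 2/11 (approx. 0.1818)
  Task 4: C/T = 8/49 (approx. 0.1633)
Total utilization U = 1/4 + 1/24 + 2/11 + 8/49 = 8237/12936
Rounded to 4 decimal places: U = 0.6368
RM (Liu & Layland) bound for 4 tasks = 0.756828; compare with U = 8237/12936 (approx. 0.636750)
U <= bound, so schedulable by RM sufficient condition.

0.6368


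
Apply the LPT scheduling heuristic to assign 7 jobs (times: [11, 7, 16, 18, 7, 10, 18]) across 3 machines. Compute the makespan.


Sort jobs in decreasing order (LPT): [18, 18, 16, 11, 10, 7, 7]
Assign each job to the least loaded machine:
  Machine 1: jobs [18, 10], load = 28
  Machine 2: jobs [18, 7, 7], load = 32
  Machine 3: jobs [16, 11], load = 27
Makespan = max load = 32

32


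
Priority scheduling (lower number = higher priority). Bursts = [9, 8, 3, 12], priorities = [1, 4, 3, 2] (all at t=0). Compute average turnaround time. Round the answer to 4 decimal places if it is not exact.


Sort by priority (ascending = highest first):
Order: [(1, 9), (2, 12), (3, 3), (4, 8)]
Completion times:
  Priority 1, burst=9, C=9
  Priority 2, burst=12, C=21
  Priority 3, burst=3, C=24
  Priority 4, burst=8, C=32
Average turnaround = 86/4 = 21.5

21.5


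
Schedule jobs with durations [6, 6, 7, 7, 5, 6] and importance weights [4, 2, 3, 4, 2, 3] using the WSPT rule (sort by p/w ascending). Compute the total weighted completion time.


Compute p/w ratios and sort ascending (WSPT): [(6, 4), (7, 4), (6, 3), (7, 3), (5, 2), (6, 2)]
Compute weighted completion times:
  Job (p=6,w=4): C=6, w*C=4*6=24
  Job (p=7,w=4): C=13, w*C=4*13=52
  Job (p=6,w=3): C=19, w*C=3*19=57
  Job (p=7,w=3): C=26, w*C=3*26=78
  Job (p=5,w=2): C=31, w*C=2*31=62
  Job (p=6,w=2): C=37, w*C=2*37=74
Total weighted completion time = 347

347


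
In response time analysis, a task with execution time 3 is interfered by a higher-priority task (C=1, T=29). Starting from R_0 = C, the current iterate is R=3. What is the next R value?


R_next = C + ceil(R_prev / T_hp) * C_hp
ceil(3 / 29) = ceil(0.1034) = 1
Interference = 1 * 1 = 1
R_next = 3 + 1 = 4

4


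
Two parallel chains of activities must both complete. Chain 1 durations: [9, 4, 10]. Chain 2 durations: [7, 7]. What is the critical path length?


Path A total = 9 + 4 + 10 = 23
Path B total = 7 + 7 = 14
Critical path = longest path = max(23, 14) = 23

23


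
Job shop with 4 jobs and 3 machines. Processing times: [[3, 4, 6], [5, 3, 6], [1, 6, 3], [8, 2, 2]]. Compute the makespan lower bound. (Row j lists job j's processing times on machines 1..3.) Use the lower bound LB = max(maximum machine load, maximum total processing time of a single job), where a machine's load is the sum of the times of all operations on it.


Machine loads:
  Machine 1: 3 + 5 + 1 + 8 = 17
  Machine 2: 4 + 3 + 6 + 2 = 15
  Machine 3: 6 + 6 + 3 + 2 = 17
Max machine load = 17
Job totals:
  Job 1: 13
  Job 2: 14
  Job 3: 10
  Job 4: 12
Max job total = 14
Lower bound = max(17, 14) = 17

17


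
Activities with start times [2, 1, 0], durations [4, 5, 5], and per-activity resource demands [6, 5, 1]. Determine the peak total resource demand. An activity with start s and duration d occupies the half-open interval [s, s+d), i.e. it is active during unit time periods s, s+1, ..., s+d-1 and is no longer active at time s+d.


Each activity i is active on [start_i, start_i + duration_i).
Compute total resource usage per time slot:
  t=0: active resources = [1], total = 1
  t=1: active resources = [5, 1], total = 6
  t=2: active resources = [6, 5, 1], total = 12
  t=3: active resources = [6, 5, 1], total = 12
  t=4: active resources = [6, 5, 1], total = 12
  t=5: active resources = [6, 5], total = 11
Peak resource demand = 12

12


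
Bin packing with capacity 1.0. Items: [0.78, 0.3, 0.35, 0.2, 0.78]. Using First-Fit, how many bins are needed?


Place items sequentially using First-Fit:
  Item 0.78 -> new Bin 1
  Item 0.3 -> new Bin 2
  Item 0.35 -> Bin 2 (now 0.65)
  Item 0.2 -> Bin 1 (now 0.98)
  Item 0.78 -> new Bin 3
Total bins used = 3

3


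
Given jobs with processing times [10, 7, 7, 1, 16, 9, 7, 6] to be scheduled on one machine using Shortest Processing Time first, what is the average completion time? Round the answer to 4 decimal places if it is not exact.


Sort jobs by processing time (SPT order): [1, 6, 7, 7, 7, 9, 10, 16]
Compute completion times sequentially:
  Job 1: processing = 1, completes at 1
  Job 2: processing = 6, completes at 7
  Job 3: processing = 7, completes at 14
  Job 4: processing = 7, completes at 21
  Job 5: processing = 7, completes at 28
  Job 6: processing = 9, completes at 37
  Job 7: processing = 10, completes at 47
  Job 8: processing = 16, completes at 63
Sum of completion times = 218
Average completion time = 218/8 = 27.25

27.25


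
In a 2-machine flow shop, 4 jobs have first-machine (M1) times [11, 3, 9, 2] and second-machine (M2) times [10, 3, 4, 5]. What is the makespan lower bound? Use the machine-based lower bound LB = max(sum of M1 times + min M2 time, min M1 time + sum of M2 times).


LB1 = sum(M1 times) + min(M2 times) = 25 + 3 = 28
LB2 = min(M1 times) + sum(M2 times) = 2 + 22 = 24
Lower bound = max(LB1, LB2) = max(28, 24) = 28

28
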